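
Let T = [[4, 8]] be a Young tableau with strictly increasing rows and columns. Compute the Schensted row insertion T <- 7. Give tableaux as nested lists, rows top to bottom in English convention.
In row 1, 7 replaces 8 (the leftmost entry greater than 7); 8 is bumped to row 2. 8 starts a new row 2. The new tableau is [[4, 7], [8]].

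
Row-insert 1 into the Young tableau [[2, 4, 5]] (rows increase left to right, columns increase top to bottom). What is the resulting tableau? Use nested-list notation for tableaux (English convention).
[[1, 4, 5], [2]]

In row 1, 1 replaces 2 (the leftmost entry greater than 1); 2 is bumped to row 2. 2 starts a new row 2. The new tableau is [[1, 4, 5], [2]].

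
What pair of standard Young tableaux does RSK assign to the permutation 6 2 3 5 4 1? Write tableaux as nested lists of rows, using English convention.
P = [[1, 3, 4], [2], [5], [6]], Q = [[1, 3, 4], [2], [5], [6]]

Insert each entry of the permutation into P by Schensted row insertion, recording in Q the position of each new cell.

Insert 6: appended to row 1. P = [[6]], Q = [[1]].
Insert 2: 2 bumps 6 from row 1; 6 starts row 2. P = [[2], [6]], Q = [[1], [2]].
Insert 3: appended to row 1. P = [[2, 3], [6]], Q = [[1, 3], [2]].
Insert 5: appended to row 1. P = [[2, 3, 5], [6]], Q = [[1, 3, 4], [2]].
Insert 4: 4 bumps 5 from row 1; 5 bumps 6 from row 2; 6 starts row 3. P = [[2, 3, 4], [5], [6]], Q = [[1, 3, 4], [2], [5]].
Insert 1: 1 bumps 2 from row 1; 2 bumps 5 from row 2; 5 bumps 6 from row 3; 6 starts row 4. P = [[1, 3, 4], [2], [5], [6]], Q = [[1, 3, 4], [2], [5], [6]].

So P = [[1, 3, 4], [2], [5], [6]], Q = [[1, 3, 4], [2], [5], [6]].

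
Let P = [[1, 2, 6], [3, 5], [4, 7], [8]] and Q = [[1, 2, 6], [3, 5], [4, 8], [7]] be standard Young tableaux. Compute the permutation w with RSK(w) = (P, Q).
4 8 7 3 5 6 1 2

Reverse the RSK construction: for i from n down to 1, find the cell of Q containing i, remove the entry at that cell from P, and reverse-bump it up through P; the value ejected from row 1 is w(i).

Step i=8: Q has 8 at row 3, column 2; remove 7 from row 3 of P and reverse-bump: 7 enters row 2 and ejects 5; 5 enters row 1 and ejects 2. So w(8) = 2. P is now [[1, 5, 6], [3, 7], [4], [8]].
Step i=7: Q has 7 at row 4, column 1; remove 8 from row 4 of P and reverse-bump: 8 enters row 3 and ejects 4; 4 enters row 2 and ejects 3; 3 enters row 1 and ejects 1. So w(7) = 1. P is now [[3, 5, 6], [4, 7], [8]].
Step i=6: Q has 6 at row 1, column 3; remove that cell from P, ejecting 6. So w(6) = 6. P is now [[3, 5], [4, 7], [8]].
Step i=5: Q has 5 at row 2, column 2; remove 7 from row 2 of P and reverse-bump: 7 enters row 1 and ejects 5. So w(5) = 5. P is now [[3, 7], [4], [8]].
Step i=4: Q has 4 at row 3, column 1; remove 8 from row 3 of P and reverse-bump: 8 enters row 2 and ejects 4; 4 enters row 1 and ejects 3. So w(4) = 3. P is now [[4, 7], [8]].
Step i=3: Q has 3 at row 2, column 1; remove 8 from row 2 of P and reverse-bump: 8 enters row 1 and ejects 7. So w(3) = 7. P is now [[4, 8]].
Step i=2: Q has 2 at row 1, column 2; remove that cell from P, ejecting 8. So w(2) = 8. P is now [[4]].
Step i=1: Q has 1 at row 1, column 1; remove that cell from P, ejecting 4. So w(1) = 4. P is now [].

So w = 4 8 7 3 5 6 1 2.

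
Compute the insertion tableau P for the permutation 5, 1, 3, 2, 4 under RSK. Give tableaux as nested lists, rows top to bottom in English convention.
P = [[1, 2, 4], [3], [5]]

Insert 5: appended to row 1. P = [[5]].
Insert 1: 1 bumps 5 from row 1; 5 starts row 2. P = [[1], [5]].
Insert 3: appended to row 1. P = [[1, 3], [5]].
Insert 2: 2 bumps 3 from row 1; 3 bumps 5 from row 2; 5 starts row 3. P = [[1, 2], [3], [5]].
Insert 4: appended to row 1. P = [[1, 2, 4], [3], [5]].

So P = [[1, 2, 4], [3], [5]].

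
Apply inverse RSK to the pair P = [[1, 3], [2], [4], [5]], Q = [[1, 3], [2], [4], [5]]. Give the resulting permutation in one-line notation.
5 2 4 3 1

Reverse the RSK construction: for i from n down to 1, find the cell of Q containing i, remove the entry at that cell from P, and reverse-bump it up through P; the value ejected from row 1 is w(i).

Step i=5: Q has 5 at row 4, column 1; remove 5 from row 4 of P and reverse-bump: 5 enters row 3 and ejects 4; 4 enters row 2 and ejects 2; 2 enters row 1 and ejects 1. So w(5) = 1. P is now [[2, 3], [4], [5]].
Step i=4: Q has 4 at row 3, column 1; remove 5 from row 3 of P and reverse-bump: 5 enters row 2 and ejects 4; 4 enters row 1 and ejects 3. So w(4) = 3. P is now [[2, 4], [5]].
Step i=3: Q has 3 at row 1, column 2; remove that cell from P, ejecting 4. So w(3) = 4. P is now [[2], [5]].
Step i=2: Q has 2 at row 2, column 1; remove 5 from row 2 of P and reverse-bump: 5 enters row 1 and ejects 2. So w(2) = 2. P is now [[5]].
Step i=1: Q has 1 at row 1, column 1; remove that cell from P, ejecting 5. So w(1) = 5. P is now [].

So w = 5 2 4 3 1.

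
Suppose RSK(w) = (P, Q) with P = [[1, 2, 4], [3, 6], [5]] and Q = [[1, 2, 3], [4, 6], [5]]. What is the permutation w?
1 5 6 3 2 4

Reverse the RSK construction: for i from n down to 1, find the cell of Q containing i, remove the entry at that cell from P, and reverse-bump it up through P; the value ejected from row 1 is w(i).

Step i=6: Q has 6 at row 2, column 2; remove 6 from row 2 of P and reverse-bump: 6 enters row 1 and ejects 4. So w(6) = 4. P is now [[1, 2, 6], [3], [5]].
Step i=5: Q has 5 at row 3, column 1; remove 5 from row 3 of P and reverse-bump: 5 enters row 2 and ejects 3; 3 enters row 1 and ejects 2. So w(5) = 2. P is now [[1, 3, 6], [5]].
Step i=4: Q has 4 at row 2, column 1; remove 5 from row 2 of P and reverse-bump: 5 enters row 1 and ejects 3. So w(4) = 3. P is now [[1, 5, 6]].
Step i=3: Q has 3 at row 1, column 3; remove that cell from P, ejecting 6. So w(3) = 6. P is now [[1, 5]].
Step i=2: Q has 2 at row 1, column 2; remove that cell from P, ejecting 5. So w(2) = 5. P is now [[1]].
Step i=1: Q has 1 at row 1, column 1; remove that cell from P, ejecting 1. So w(1) = 1. P is now [].

So w = 1 5 6 3 2 4.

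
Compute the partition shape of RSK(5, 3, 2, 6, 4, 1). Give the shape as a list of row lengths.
[2, 2, 1, 1]

RSK row insertion gives P = [[1, 4], [2, 6], [3], [5]], which has shape [2, 2, 1, 1].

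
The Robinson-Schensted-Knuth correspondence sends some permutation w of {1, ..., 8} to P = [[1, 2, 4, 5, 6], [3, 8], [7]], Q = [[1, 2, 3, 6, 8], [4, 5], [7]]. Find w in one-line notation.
1 7 8 3 4 5 2 6

Reverse the RSK construction: for i from n down to 1, find the cell of Q containing i, remove the entry at that cell from P, and reverse-bump it up through P; the value ejected from row 1 is w(i).

Step i=8: Q has 8 at row 1, column 5; remove that cell from P, ejecting 6. So w(8) = 6. P is now [[1, 2, 4, 5], [3, 8], [7]].
Step i=7: Q has 7 at row 3, column 1; remove 7 from row 3 of P and reverse-bump: 7 enters row 2 and ejects 3; 3 enters row 1 and ejects 2. So w(7) = 2. P is now [[1, 3, 4, 5], [7, 8]].
Step i=6: Q has 6 at row 1, column 4; remove that cell from P, ejecting 5. So w(6) = 5. P is now [[1, 3, 4], [7, 8]].
Step i=5: Q has 5 at row 2, column 2; remove 8 from row 2 of P and reverse-bump: 8 enters row 1 and ejects 4. So w(5) = 4. P is now [[1, 3, 8], [7]].
Step i=4: Q has 4 at row 2, column 1; remove 7 from row 2 of P and reverse-bump: 7 enters row 1 and ejects 3. So w(4) = 3. P is now [[1, 7, 8]].
Step i=3: Q has 3 at row 1, column 3; remove that cell from P, ejecting 8. So w(3) = 8. P is now [[1, 7]].
Step i=2: Q has 2 at row 1, column 2; remove that cell from P, ejecting 7. So w(2) = 7. P is now [[1]].
Step i=1: Q has 1 at row 1, column 1; remove that cell from P, ejecting 1. So w(1) = 1. P is now [].

So w = 1 7 8 3 4 5 2 6.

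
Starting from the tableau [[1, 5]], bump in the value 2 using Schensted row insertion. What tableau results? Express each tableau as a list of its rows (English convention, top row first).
In row 1, 2 replaces 5 (the leftmost entry greater than 2); 5 is bumped to row 2. 5 starts a new row 2. The new tableau is [[1, 2], [5]].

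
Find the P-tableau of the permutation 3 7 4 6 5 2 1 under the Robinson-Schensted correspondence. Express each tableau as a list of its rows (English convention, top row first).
P = [[1, 4, 5], [2], [3], [6], [7]]

Insert 3: appended to row 1. P = [[3]].
Insert 7: appended to row 1. P = [[3, 7]].
Insert 4: 4 bumps 7 from row 1; 7 starts row 2. P = [[3, 4], [7]].
Insert 6: appended to row 1. P = [[3, 4, 6], [7]].
Insert 5: 5 bumps 6 from row 1; 6 bumps 7 from row 2; 7 starts row 3. P = [[3, 4, 5], [6], [7]].
Insert 2: 2 bumps 3 from row 1; 3 bumps 6 from row 2; 6 bumps 7 from row 3; 7 starts row 4. P = [[2, 4, 5], [3], [6], [7]].
Insert 1: 1 bumps 2 from row 1; 2 bumps 3 from row 2; 3 bumps 6 from row 3; 6 bumps 7 from row 4; 7 starts row 5. P = [[1, 4, 5], [2], [3], [6], [7]].

So P = [[1, 4, 5], [2], [3], [6], [7]].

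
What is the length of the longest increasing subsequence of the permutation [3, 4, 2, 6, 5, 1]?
3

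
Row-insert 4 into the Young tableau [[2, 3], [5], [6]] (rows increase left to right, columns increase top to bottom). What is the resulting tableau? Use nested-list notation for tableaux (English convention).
[[2, 3, 4], [5], [6]]

4 is larger than every entry of row 1, so it is appended to row 1. The new tableau is [[2, 3, 4], [5], [6]].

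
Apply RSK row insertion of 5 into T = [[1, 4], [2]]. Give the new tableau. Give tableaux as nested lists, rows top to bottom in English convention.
[[1, 4, 5], [2]]

5 is larger than every entry of row 1, so it is appended to row 1. The new tableau is [[1, 4, 5], [2]].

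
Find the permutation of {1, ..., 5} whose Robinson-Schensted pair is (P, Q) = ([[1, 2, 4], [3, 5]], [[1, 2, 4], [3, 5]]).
1 3 2 5 4

Reverse the RSK construction: for i from n down to 1, find the cell of Q containing i, remove the entry at that cell from P, and reverse-bump it up through P; the value ejected from row 1 is w(i).

Step i=5: Q has 5 at row 2, column 2; remove 5 from row 2 of P and reverse-bump: 5 enters row 1 and ejects 4. So w(5) = 4. P is now [[1, 2, 5], [3]].
Step i=4: Q has 4 at row 1, column 3; remove that cell from P, ejecting 5. So w(4) = 5. P is now [[1, 2], [3]].
Step i=3: Q has 3 at row 2, column 1; remove 3 from row 2 of P and reverse-bump: 3 enters row 1 and ejects 2. So w(3) = 2. P is now [[1, 3]].
Step i=2: Q has 2 at row 1, column 2; remove that cell from P, ejecting 3. So w(2) = 3. P is now [[1]].
Step i=1: Q has 1 at row 1, column 1; remove that cell from P, ejecting 1. So w(1) = 1. P is now [].

So w = 1 3 2 5 4.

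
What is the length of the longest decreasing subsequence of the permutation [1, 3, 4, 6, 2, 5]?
2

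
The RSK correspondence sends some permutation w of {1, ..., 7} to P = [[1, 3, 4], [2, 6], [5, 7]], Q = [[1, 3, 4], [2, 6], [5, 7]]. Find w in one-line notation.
Reverse the RSK construction: for i from n down to 1, find the cell of Q containing i, remove the entry at that cell from P, and reverse-bump it up through P; the value ejected from row 1 is w(i).

Step i=7: Q has 7 at row 3, column 2; remove 7 from row 3 of P and reverse-bump: 7 enters row 2 and ejects 6; 6 enters row 1 and ejects 4. So w(7) = 4. P is now [[1, 3, 6], [2, 7], [5]].
Step i=6: Q has 6 at row 2, column 2; remove 7 from row 2 of P and reverse-bump: 7 enters row 1 and ejects 6. So w(6) = 6. P is now [[1, 3, 7], [2], [5]].
Step i=5: Q has 5 at row 3, column 1; remove 5 from row 3 of P and reverse-bump: 5 enters row 2 and ejects 2; 2 enters row 1 and ejects 1. So w(5) = 1. P is now [[2, 3, 7], [5]].
Step i=4: Q has 4 at row 1, column 3; remove that cell from P, ejecting 7. So w(4) = 7. P is now [[2, 3], [5]].
Step i=3: Q has 3 at row 1, column 2; remove that cell from P, ejecting 3. So w(3) = 3. P is now [[2], [5]].
Step i=2: Q has 2 at row 2, column 1; remove 5 from row 2 of P and reverse-bump: 5 enters row 1 and ejects 2. So w(2) = 2. P is now [[5]].
Step i=1: Q has 1 at row 1, column 1; remove that cell from P, ejecting 5. So w(1) = 5. P is now [].

So w = 5 2 3 7 1 6 4.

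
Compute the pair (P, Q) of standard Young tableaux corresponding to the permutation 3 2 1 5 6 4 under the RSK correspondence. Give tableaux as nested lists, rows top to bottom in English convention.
P = [[1, 4, 6], [2, 5], [3]], Q = [[1, 4, 5], [2, 6], [3]]

Insert each entry of the permutation into P by Schensted row insertion, recording in Q the position of each new cell.

After inserting 3: P = [[3]].
After inserting 2: P = [[2], [3]].
After inserting 1: P = [[1], [2], [3]].
After inserting 5: P = [[1, 5], [2], [3]].
After inserting 6: P = [[1, 5, 6], [2], [3]].
After inserting 4: P = [[1, 4, 6], [2, 5], [3]].

So P = [[1, 4, 6], [2, 5], [3]], Q = [[1, 4, 5], [2, 6], [3]].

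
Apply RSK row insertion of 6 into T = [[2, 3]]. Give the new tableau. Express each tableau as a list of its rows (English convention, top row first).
6 is larger than every entry of row 1, so it is appended to row 1. The new tableau is [[2, 3, 6]].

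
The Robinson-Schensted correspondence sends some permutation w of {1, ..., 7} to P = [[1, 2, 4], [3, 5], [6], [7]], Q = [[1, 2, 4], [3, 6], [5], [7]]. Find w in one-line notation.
1 7 3 6 2 5 4

Reverse the RSK construction: for i from n down to 1, find the cell of Q containing i, remove the entry at that cell from P, and reverse-bump it up through P; the value ejected from row 1 is w(i).

Step i=7: Q has 7 at row 4, column 1; remove 7 from row 4 of P and reverse-bump: 7 enters row 3 and ejects 6; 6 enters row 2 and ejects 5; 5 enters row 1 and ejects 4. So w(7) = 4. P is now [[1, 2, 5], [3, 6], [7]].
Step i=6: Q has 6 at row 2, column 2; remove 6 from row 2 of P and reverse-bump: 6 enters row 1 and ejects 5. So w(6) = 5. P is now [[1, 2, 6], [3], [7]].
Step i=5: Q has 5 at row 3, column 1; remove 7 from row 3 of P and reverse-bump: 7 enters row 2 and ejects 3; 3 enters row 1 and ejects 2. So w(5) = 2. P is now [[1, 3, 6], [7]].
Step i=4: Q has 4 at row 1, column 3; remove that cell from P, ejecting 6. So w(4) = 6. P is now [[1, 3], [7]].
Step i=3: Q has 3 at row 2, column 1; remove 7 from row 2 of P and reverse-bump: 7 enters row 1 and ejects 3. So w(3) = 3. P is now [[1, 7]].
Step i=2: Q has 2 at row 1, column 2; remove that cell from P, ejecting 7. So w(2) = 7. P is now [[1]].
Step i=1: Q has 1 at row 1, column 1; remove that cell from P, ejecting 1. So w(1) = 1. P is now [].

So w = 1 7 3 6 2 5 4.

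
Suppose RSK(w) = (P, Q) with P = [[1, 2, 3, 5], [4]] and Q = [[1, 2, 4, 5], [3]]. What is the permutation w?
1 4 2 3 5

Reverse the RSK construction: for i from n down to 1, find the cell of Q containing i, remove the entry at that cell from P, and reverse-bump it up through P; the value ejected from row 1 is w(i).

Step i=5: Q has 5 at row 1, column 4; remove that cell from P, ejecting 5. So w(5) = 5. P is now [[1, 2, 3], [4]].
Step i=4: Q has 4 at row 1, column 3; remove that cell from P, ejecting 3. So w(4) = 3. P is now [[1, 2], [4]].
Step i=3: Q has 3 at row 2, column 1; remove 4 from row 2 of P and reverse-bump: 4 enters row 1 and ejects 2. So w(3) = 2. P is now [[1, 4]].
Step i=2: Q has 2 at row 1, column 2; remove that cell from P, ejecting 4. So w(2) = 4. P is now [[1]].
Step i=1: Q has 1 at row 1, column 1; remove that cell from P, ejecting 1. So w(1) = 1. P is now [].

So w = 1 4 2 3 5.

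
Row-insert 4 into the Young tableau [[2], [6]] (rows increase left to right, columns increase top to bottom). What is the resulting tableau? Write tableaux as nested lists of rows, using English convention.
4 is larger than every entry of row 1, so it is appended to row 1. The new tableau is [[2, 4], [6]].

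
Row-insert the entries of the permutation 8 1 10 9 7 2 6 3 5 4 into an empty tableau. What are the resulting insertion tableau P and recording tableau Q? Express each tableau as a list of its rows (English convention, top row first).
Insert each entry of the permutation into P by Schensted row insertion, recording in Q the position of each new cell.

Insert 8: appended to row 1. P = [[8]].
Insert 1: 1 bumps 8 from row 1; 8 starts row 2. P = [[1], [8]].
Insert 10: appended to row 1. P = [[1, 10], [8]].
Insert 9: 9 bumps 10 from row 1; 10 appends to row 2. P = [[1, 9], [8, 10]].
Insert 7: 7 bumps 9 from row 1; 9 bumps 10 from row 2; 10 starts row 3. P = [[1, 7], [8, 9], [10]].
Insert 2: 2 bumps 7 from row 1; 7 bumps 8 from row 2; 8 bumps 10 from row 3; 10 starts row 4. P = [[1, 2], [7, 9], [8], [10]].
Insert 6: appended to row 1. P = [[1, 2, 6], [7, 9], [8], [10]].
Insert 3: 3 bumps 6 from row 1; 6 bumps 7 from row 2; 7 bumps 8 from row 3; 8 bumps 10 from row 4; 10 starts row 5. P = [[1, 2, 3], [6, 9], [7], [8], [10]].
Insert 5: appended to row 1. P = [[1, 2, 3, 5], [6, 9], [7], [8], [10]].
Insert 4: 4 bumps 5 from row 1; 5 bumps 6 from row 2; 6 bumps 7 from row 3; 7 bumps 8 from row 4; 8 bumps 10 from row 5; 10 starts row 6. P = [[1, 2, 3, 4], [5, 9], [6], [7], [8], [10]].

So P = [[1, 2, 3, 4], [5, 9], [6], [7], [8], [10]], Q = [[1, 3, 7, 9], [2, 4], [5], [6], [8], [10]].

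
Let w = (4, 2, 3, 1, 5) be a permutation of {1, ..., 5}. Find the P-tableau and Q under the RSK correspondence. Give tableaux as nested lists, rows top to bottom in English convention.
P = [[1, 3, 5], [2], [4]], Q = [[1, 3, 5], [2], [4]]

Insert each entry of the permutation into P by Schensted row insertion, recording in Q the position of each new cell.

Insert 4: appended to row 1. P = [[4]].
Insert 2: 2 bumps 4 from row 1; 4 starts row 2. P = [[2], [4]].
Insert 3: appended to row 1. P = [[2, 3], [4]].
Insert 1: 1 bumps 2 from row 1; 2 bumps 4 from row 2; 4 starts row 3. P = [[1, 3], [2], [4]].
Insert 5: appended to row 1. P = [[1, 3, 5], [2], [4]].

So P = [[1, 3, 5], [2], [4]], Q = [[1, 3, 5], [2], [4]].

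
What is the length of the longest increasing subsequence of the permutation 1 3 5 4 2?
3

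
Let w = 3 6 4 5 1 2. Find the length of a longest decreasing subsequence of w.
3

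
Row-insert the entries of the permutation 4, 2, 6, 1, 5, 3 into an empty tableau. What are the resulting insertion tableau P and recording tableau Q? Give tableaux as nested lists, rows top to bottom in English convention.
Insert each entry of the permutation into P by Schensted row insertion, recording in Q the position of each new cell.

Insert 4: appended to row 1. P = [[4]], Q = [[1]].
Insert 2: 2 bumps 4 from row 1; 4 starts row 2. P = [[2], [4]], Q = [[1], [2]].
Insert 6: appended to row 1. P = [[2, 6], [4]], Q = [[1, 3], [2]].
Insert 1: 1 bumps 2 from row 1; 2 bumps 4 from row 2; 4 starts row 3. P = [[1, 6], [2], [4]], Q = [[1, 3], [2], [4]].
Insert 5: 5 bumps 6 from row 1; 6 appends to row 2. P = [[1, 5], [2, 6], [4]], Q = [[1, 3], [2, 5], [4]].
Insert 3: 3 bumps 5 from row 1; 5 bumps 6 from row 2; 6 appends to row 3. P = [[1, 3], [2, 5], [4, 6]], Q = [[1, 3], [2, 5], [4, 6]].

So P = [[1, 3], [2, 5], [4, 6]], Q = [[1, 3], [2, 5], [4, 6]].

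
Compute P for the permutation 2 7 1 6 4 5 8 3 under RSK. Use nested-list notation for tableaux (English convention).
After inserting 2: P = [[2]].
After inserting 7: P = [[2, 7]].
After inserting 1: P = [[1, 7], [2]].
After inserting 6: P = [[1, 6], [2, 7]].
After inserting 4: P = [[1, 4], [2, 6], [7]].
After inserting 5: P = [[1, 4, 5], [2, 6], [7]].
After inserting 8: P = [[1, 4, 5, 8], [2, 6], [7]].
After inserting 3: P = [[1, 3, 5, 8], [2, 4], [6], [7]].

So P = [[1, 3, 5, 8], [2, 4], [6], [7]].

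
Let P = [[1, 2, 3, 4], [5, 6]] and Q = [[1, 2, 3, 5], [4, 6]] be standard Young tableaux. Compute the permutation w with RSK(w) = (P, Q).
Reverse the RSK construction: for i from n down to 1, find the cell of Q containing i, remove the entry at that cell from P, and reverse-bump it up through P; the value ejected from row 1 is w(i).

Step i=6: Q has 6 at row 2, column 2; remove 6 from row 2 of P and reverse-bump: 6 enters row 1 and ejects 4. So w(6) = 4. P is now [[1, 2, 3, 6], [5]].
Step i=5: Q has 5 at row 1, column 4; remove that cell from P, ejecting 6. So w(5) = 6. P is now [[1, 2, 3], [5]].
Step i=4: Q has 4 at row 2, column 1; remove 5 from row 2 of P and reverse-bump: 5 enters row 1 and ejects 3. So w(4) = 3. P is now [[1, 2, 5]].
Step i=3: Q has 3 at row 1, column 3; remove that cell from P, ejecting 5. So w(3) = 5. P is now [[1, 2]].
Step i=2: Q has 2 at row 1, column 2; remove that cell from P, ejecting 2. So w(2) = 2. P is now [[1]].
Step i=1: Q has 1 at row 1, column 1; remove that cell from P, ejecting 1. So w(1) = 1. P is now [].

So w = 1 2 5 3 6 4.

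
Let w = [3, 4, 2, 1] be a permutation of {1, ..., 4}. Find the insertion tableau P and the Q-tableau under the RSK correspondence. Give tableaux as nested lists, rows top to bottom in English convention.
P = [[1, 4], [2], [3]], Q = [[1, 2], [3], [4]]

Insert each entry of the permutation into P by Schensted row insertion, recording in Q the position of each new cell.

Insert 3: appended to row 1. P = [[3]].
Insert 4: appended to row 1. P = [[3, 4]].
Insert 2: 2 bumps 3 from row 1; 3 starts row 2. P = [[2, 4], [3]].
Insert 1: 1 bumps 2 from row 1; 2 bumps 3 from row 2; 3 starts row 3. P = [[1, 4], [2], [3]].

So P = [[1, 4], [2], [3]], Q = [[1, 2], [3], [4]].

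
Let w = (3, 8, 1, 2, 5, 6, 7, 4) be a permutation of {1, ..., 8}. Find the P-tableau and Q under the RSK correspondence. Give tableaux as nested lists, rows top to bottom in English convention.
P = [[1, 2, 4, 6, 7], [3, 5], [8]], Q = [[1, 2, 5, 6, 7], [3, 4], [8]]

Insert each entry of the permutation into P by Schensted row insertion, recording in Q the position of each new cell.

Insert 3: appended to row 1. P = [[3]].
Insert 8: appended to row 1. P = [[3, 8]].
Insert 1: 1 bumps 3 from row 1; 3 starts row 2. P = [[1, 8], [3]].
Insert 2: 2 bumps 8 from row 1; 8 appends to row 2. P = [[1, 2], [3, 8]].
Insert 5: appended to row 1. P = [[1, 2, 5], [3, 8]].
Insert 6: appended to row 1. P = [[1, 2, 5, 6], [3, 8]].
Insert 7: appended to row 1. P = [[1, 2, 5, 6, 7], [3, 8]].
Insert 4: 4 bumps 5 from row 1; 5 bumps 8 from row 2; 8 starts row 3. P = [[1, 2, 4, 6, 7], [3, 5], [8]].

So P = [[1, 2, 4, 6, 7], [3, 5], [8]], Q = [[1, 2, 5, 6, 7], [3, 4], [8]].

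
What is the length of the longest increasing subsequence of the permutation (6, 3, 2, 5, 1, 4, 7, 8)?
4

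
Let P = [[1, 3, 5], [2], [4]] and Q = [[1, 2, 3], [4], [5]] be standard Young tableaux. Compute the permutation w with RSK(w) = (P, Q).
2 4 5 3 1

Reverse the RSK construction: for i from n down to 1, find the cell of Q containing i, remove the entry at that cell from P, and reverse-bump it up through P; the value ejected from row 1 is w(i).

Step i=5: Q has 5 at row 3, column 1; remove 4 from row 3 of P and reverse-bump: 4 enters row 2 and ejects 2; 2 enters row 1 and ejects 1. So w(5) = 1. P is now [[2, 3, 5], [4]].
Step i=4: Q has 4 at row 2, column 1; remove 4 from row 2 of P and reverse-bump: 4 enters row 1 and ejects 3. So w(4) = 3. P is now [[2, 4, 5]].
Step i=3: Q has 3 at row 1, column 3; remove that cell from P, ejecting 5. So w(3) = 5. P is now [[2, 4]].
Step i=2: Q has 2 at row 1, column 2; remove that cell from P, ejecting 4. So w(2) = 4. P is now [[2]].
Step i=1: Q has 1 at row 1, column 1; remove that cell from P, ejecting 2. So w(1) = 2. P is now [].

So w = 2 4 5 3 1.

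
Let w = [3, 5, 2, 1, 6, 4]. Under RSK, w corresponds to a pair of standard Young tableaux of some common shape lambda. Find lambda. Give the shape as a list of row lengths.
[3, 2, 1]

Row-insert each entry into an empty tableau.

After inserting 3: P = [[3]].
After inserting 5: P = [[3, 5]].
After inserting 2: P = [[2, 5], [3]].
After inserting 1: P = [[1, 5], [2], [3]].
After inserting 6: P = [[1, 5, 6], [2], [3]].
After inserting 4: P = [[1, 4, 6], [2, 5], [3]].

The final insertion tableau P = [[1, 4, 6], [2, 5], [3]] has shape [3, 2, 1].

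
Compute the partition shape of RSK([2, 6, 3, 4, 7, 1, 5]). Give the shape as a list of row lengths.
[4, 2, 1]

Row-insert each entry into an empty tableau.

After inserting 2: P = [[2]].
After inserting 6: P = [[2, 6]].
After inserting 3: P = [[2, 3], [6]].
After inserting 4: P = [[2, 3, 4], [6]].
After inserting 7: P = [[2, 3, 4, 7], [6]].
After inserting 1: P = [[1, 3, 4, 7], [2], [6]].
After inserting 5: P = [[1, 3, 4, 5], [2, 7], [6]].

The final insertion tableau P = [[1, 3, 4, 5], [2, 7], [6]] has shape [4, 2, 1].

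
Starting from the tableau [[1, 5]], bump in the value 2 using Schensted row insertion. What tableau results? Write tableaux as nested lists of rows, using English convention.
[[1, 2], [5]]

In row 1, 2 replaces 5 (the leftmost entry greater than 2); 5 is bumped to row 2. 5 starts a new row 2. The new tableau is [[1, 2], [5]].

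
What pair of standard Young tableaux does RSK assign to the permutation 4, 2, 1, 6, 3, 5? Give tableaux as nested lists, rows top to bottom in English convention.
Insert each entry of the permutation into P by Schensted row insertion, recording in Q the position of each new cell.

Insert 4: appended to row 1. P = [[4]], Q = [[1]].
Insert 2: 2 bumps 4 from row 1; 4 starts row 2. P = [[2], [4]], Q = [[1], [2]].
Insert 1: 1 bumps 2 from row 1; 2 bumps 4 from row 2; 4 starts row 3. P = [[1], [2], [4]], Q = [[1], [2], [3]].
Insert 6: appended to row 1. P = [[1, 6], [2], [4]], Q = [[1, 4], [2], [3]].
Insert 3: 3 bumps 6 from row 1; 6 appends to row 2. P = [[1, 3], [2, 6], [4]], Q = [[1, 4], [2, 5], [3]].
Insert 5: appended to row 1. P = [[1, 3, 5], [2, 6], [4]], Q = [[1, 4, 6], [2, 5], [3]].

So P = [[1, 3, 5], [2, 6], [4]], Q = [[1, 4, 6], [2, 5], [3]].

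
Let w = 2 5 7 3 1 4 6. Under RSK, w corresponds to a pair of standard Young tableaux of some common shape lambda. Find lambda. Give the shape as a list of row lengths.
[4, 2, 1]

Row-insert each entry into an empty tableau.

After inserting 2: P = [[2]].
After inserting 5: P = [[2, 5]].
After inserting 7: P = [[2, 5, 7]].
After inserting 3: P = [[2, 3, 7], [5]].
After inserting 1: P = [[1, 3, 7], [2], [5]].
After inserting 4: P = [[1, 3, 4], [2, 7], [5]].
After inserting 6: P = [[1, 3, 4, 6], [2, 7], [5]].

The final insertion tableau P = [[1, 3, 4, 6], [2, 7], [5]] has shape [4, 2, 1].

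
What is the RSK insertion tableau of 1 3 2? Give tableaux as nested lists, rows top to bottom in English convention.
P = [[1, 2], [3]]

Insert 1: appended to row 1. P = [[1]].
Insert 3: appended to row 1. P = [[1, 3]].
Insert 2: 2 bumps 3 from row 1; 3 starts row 2. P = [[1, 2], [3]].

So P = [[1, 2], [3]].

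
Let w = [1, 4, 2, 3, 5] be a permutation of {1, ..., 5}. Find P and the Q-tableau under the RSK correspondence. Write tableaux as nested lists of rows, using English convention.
P = [[1, 2, 3, 5], [4]], Q = [[1, 2, 4, 5], [3]]

Insert each entry of the permutation into P by Schensted row insertion, recording in Q the position of each new cell.

Insert 1: appended to row 1. P = [[1]], Q = [[1]].
Insert 4: appended to row 1. P = [[1, 4]], Q = [[1, 2]].
Insert 2: 2 bumps 4 from row 1; 4 starts row 2. P = [[1, 2], [4]], Q = [[1, 2], [3]].
Insert 3: appended to row 1. P = [[1, 2, 3], [4]], Q = [[1, 2, 4], [3]].
Insert 5: appended to row 1. P = [[1, 2, 3, 5], [4]], Q = [[1, 2, 4, 5], [3]].

So P = [[1, 2, 3, 5], [4]], Q = [[1, 2, 4, 5], [3]].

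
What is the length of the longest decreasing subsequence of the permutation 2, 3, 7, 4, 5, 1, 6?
3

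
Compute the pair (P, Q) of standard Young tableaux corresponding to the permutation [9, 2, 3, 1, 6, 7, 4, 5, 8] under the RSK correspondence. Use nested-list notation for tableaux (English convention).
Insert each entry of the permutation into P by Schensted row insertion, recording in Q the position of each new cell.

After inserting 9: P = [[9]].
After inserting 2: P = [[2], [9]].
After inserting 3: P = [[2, 3], [9]].
After inserting 1: P = [[1, 3], [2], [9]].
After inserting 6: P = [[1, 3, 6], [2], [9]].
After inserting 7: P = [[1, 3, 6, 7], [2], [9]].
After inserting 4: P = [[1, 3, 4, 7], [2, 6], [9]].
After inserting 5: P = [[1, 3, 4, 5], [2, 6, 7], [9]].
After inserting 8: P = [[1, 3, 4, 5, 8], [2, 6, 7], [9]].

So P = [[1, 3, 4, 5, 8], [2, 6, 7], [9]], Q = [[1, 3, 5, 6, 9], [2, 7, 8], [4]].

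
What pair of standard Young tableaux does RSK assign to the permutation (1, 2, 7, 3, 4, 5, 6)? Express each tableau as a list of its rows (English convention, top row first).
Insert each entry of the permutation into P by Schensted row insertion, recording in Q the position of each new cell.

Insert 1: appended to row 1. P = [[1]], Q = [[1]].
Insert 2: appended to row 1. P = [[1, 2]], Q = [[1, 2]].
Insert 7: appended to row 1. P = [[1, 2, 7]], Q = [[1, 2, 3]].
Insert 3: 3 bumps 7 from row 1; 7 starts row 2. P = [[1, 2, 3], [7]], Q = [[1, 2, 3], [4]].
Insert 4: appended to row 1. P = [[1, 2, 3, 4], [7]], Q = [[1, 2, 3, 5], [4]].
Insert 5: appended to row 1. P = [[1, 2, 3, 4, 5], [7]], Q = [[1, 2, 3, 5, 6], [4]].
Insert 6: appended to row 1. P = [[1, 2, 3, 4, 5, 6], [7]], Q = [[1, 2, 3, 5, 6, 7], [4]].

So P = [[1, 2, 3, 4, 5, 6], [7]], Q = [[1, 2, 3, 5, 6, 7], [4]].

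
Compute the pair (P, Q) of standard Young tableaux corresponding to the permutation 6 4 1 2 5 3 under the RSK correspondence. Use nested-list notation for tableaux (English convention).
P = [[1, 2, 3], [4, 5], [6]], Q = [[1, 4, 5], [2, 6], [3]]

Insert each entry of the permutation into P by Schensted row insertion, recording in Q the position of each new cell.

Insert 6: appended to row 1. P = [[6]].
Insert 4: 4 bumps 6 from row 1; 6 starts row 2. P = [[4], [6]].
Insert 1: 1 bumps 4 from row 1; 4 bumps 6 from row 2; 6 starts row 3. P = [[1], [4], [6]].
Insert 2: appended to row 1. P = [[1, 2], [4], [6]].
Insert 5: appended to row 1. P = [[1, 2, 5], [4], [6]].
Insert 3: 3 bumps 5 from row 1; 5 appends to row 2. P = [[1, 2, 3], [4, 5], [6]].

So P = [[1, 2, 3], [4, 5], [6]], Q = [[1, 4, 5], [2, 6], [3]].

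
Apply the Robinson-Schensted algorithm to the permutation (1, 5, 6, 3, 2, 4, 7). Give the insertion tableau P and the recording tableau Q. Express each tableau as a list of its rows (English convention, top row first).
Insert each entry of the permutation into P by Schensted row insertion, recording in Q the position of each new cell.

Insert 1: appended to row 1. P = [[1]].
Insert 5: appended to row 1. P = [[1, 5]].
Insert 6: appended to row 1. P = [[1, 5, 6]].
Insert 3: 3 bumps 5 from row 1; 5 starts row 2. P = [[1, 3, 6], [5]].
Insert 2: 2 bumps 3 from row 1; 3 bumps 5 from row 2; 5 starts row 3. P = [[1, 2, 6], [3], [5]].
Insert 4: 4 bumps 6 from row 1; 6 appends to row 2. P = [[1, 2, 4], [3, 6], [5]].
Insert 7: appended to row 1. P = [[1, 2, 4, 7], [3, 6], [5]].

So P = [[1, 2, 4, 7], [3, 6], [5]], Q = [[1, 2, 3, 7], [4, 6], [5]].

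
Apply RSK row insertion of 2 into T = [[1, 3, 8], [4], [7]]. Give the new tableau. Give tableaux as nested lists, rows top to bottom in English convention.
[[1, 2, 8], [3], [4], [7]]

In row 1, 2 replaces 3 (the leftmost entry greater than 2); 3 is bumped to row 2. In row 2, 3 replaces 4 (the leftmost entry greater than 3); 4 is bumped to row 3. In row 3, 4 replaces 7 (the leftmost entry greater than 4); 7 is bumped to row 4. 7 starts a new row 4. The new tableau is [[1, 2, 8], [3], [4], [7]].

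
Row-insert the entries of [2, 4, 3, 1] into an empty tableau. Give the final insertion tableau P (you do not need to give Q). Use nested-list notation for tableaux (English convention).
P = [[1, 3], [2], [4]]

After inserting 2: P = [[2]].
After inserting 4: P = [[2, 4]].
After inserting 3: P = [[2, 3], [4]].
After inserting 1: P = [[1, 3], [2], [4]].

So P = [[1, 3], [2], [4]].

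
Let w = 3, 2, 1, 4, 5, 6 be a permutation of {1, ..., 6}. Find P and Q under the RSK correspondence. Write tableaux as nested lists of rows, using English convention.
Insert each entry of the permutation into P by Schensted row insertion, recording in Q the position of each new cell.

Insert 3: appended to row 1. P = [[3]].
Insert 2: 2 bumps 3 from row 1; 3 starts row 2. P = [[2], [3]].
Insert 1: 1 bumps 2 from row 1; 2 bumps 3 from row 2; 3 starts row 3. P = [[1], [2], [3]].
Insert 4: appended to row 1. P = [[1, 4], [2], [3]].
Insert 5: appended to row 1. P = [[1, 4, 5], [2], [3]].
Insert 6: appended to row 1. P = [[1, 4, 5, 6], [2], [3]].

So P = [[1, 4, 5, 6], [2], [3]], Q = [[1, 4, 5, 6], [2], [3]].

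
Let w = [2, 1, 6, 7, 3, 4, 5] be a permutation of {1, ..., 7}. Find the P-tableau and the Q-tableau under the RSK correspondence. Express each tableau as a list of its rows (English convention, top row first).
P = [[1, 3, 4, 5], [2, 6, 7]], Q = [[1, 3, 4, 7], [2, 5, 6]]

Insert each entry of the permutation into P by Schensted row insertion, recording in Q the position of each new cell.

After inserting 2: P = [[2]].
After inserting 1: P = [[1], [2]].
After inserting 6: P = [[1, 6], [2]].
After inserting 7: P = [[1, 6, 7], [2]].
After inserting 3: P = [[1, 3, 7], [2, 6]].
After inserting 4: P = [[1, 3, 4], [2, 6, 7]].
After inserting 5: P = [[1, 3, 4, 5], [2, 6, 7]].

So P = [[1, 3, 4, 5], [2, 6, 7]], Q = [[1, 3, 4, 7], [2, 5, 6]].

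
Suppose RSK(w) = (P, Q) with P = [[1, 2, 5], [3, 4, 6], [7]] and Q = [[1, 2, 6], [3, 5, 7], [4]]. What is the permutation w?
Reverse the RSK construction: for i from n down to 1, find the cell of Q containing i, remove the entry at that cell from P, and reverse-bump it up through P; the value ejected from row 1 is w(i).

Step i=7: Q has 7 at row 2, column 3; remove 6 from row 2 of P and reverse-bump: 6 enters row 1 and ejects 5. So w(7) = 5. P is now [[1, 2, 6], [3, 4], [7]].
Step i=6: Q has 6 at row 1, column 3; remove that cell from P, ejecting 6. So w(6) = 6. P is now [[1, 2], [3, 4], [7]].
Step i=5: Q has 5 at row 2, column 2; remove 4 from row 2 of P and reverse-bump: 4 enters row 1 and ejects 2. So w(5) = 2. P is now [[1, 4], [3], [7]].
Step i=4: Q has 4 at row 3, column 1; remove 7 from row 3 of P and reverse-bump: 7 enters row 2 and ejects 3; 3 enters row 1 and ejects 1. So w(4) = 1. P is now [[3, 4], [7]].
Step i=3: Q has 3 at row 2, column 1; remove 7 from row 2 of P and reverse-bump: 7 enters row 1 and ejects 4. So w(3) = 4. P is now [[3, 7]].
Step i=2: Q has 2 at row 1, column 2; remove that cell from P, ejecting 7. So w(2) = 7. P is now [[3]].
Step i=1: Q has 1 at row 1, column 1; remove that cell from P, ejecting 3. So w(1) = 3. P is now [].

So w = 3 7 4 1 2 6 5.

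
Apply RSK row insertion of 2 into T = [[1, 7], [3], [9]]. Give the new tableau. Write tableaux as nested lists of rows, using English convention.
In row 1, 2 replaces 7 (the leftmost entry greater than 2); 7 is bumped to row 2. 7 is appended to row 2. The new tableau is [[1, 2], [3, 7], [9]].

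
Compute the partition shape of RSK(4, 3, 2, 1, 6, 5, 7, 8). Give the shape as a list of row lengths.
[4, 2, 1, 1]

Row-insert each entry into an empty tableau.

After inserting 4: P = [[4]].
After inserting 3: P = [[3], [4]].
After inserting 2: P = [[2], [3], [4]].
After inserting 1: P = [[1], [2], [3], [4]].
After inserting 6: P = [[1, 6], [2], [3], [4]].
After inserting 5: P = [[1, 5], [2, 6], [3], [4]].
After inserting 7: P = [[1, 5, 7], [2, 6], [3], [4]].
After inserting 8: P = [[1, 5, 7, 8], [2, 6], [3], [4]].

The final insertion tableau P = [[1, 5, 7, 8], [2, 6], [3], [4]] has shape [4, 2, 1, 1].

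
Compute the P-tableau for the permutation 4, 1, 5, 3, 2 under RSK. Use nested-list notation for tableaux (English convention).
Insert 4: appended to row 1. P = [[4]].
Insert 1: 1 bumps 4 from row 1; 4 starts row 2. P = [[1], [4]].
Insert 5: appended to row 1. P = [[1, 5], [4]].
Insert 3: 3 bumps 5 from row 1; 5 appends to row 2. P = [[1, 3], [4, 5]].
Insert 2: 2 bumps 3 from row 1; 3 bumps 4 from row 2; 4 starts row 3. P = [[1, 2], [3, 5], [4]].

So P = [[1, 2], [3, 5], [4]].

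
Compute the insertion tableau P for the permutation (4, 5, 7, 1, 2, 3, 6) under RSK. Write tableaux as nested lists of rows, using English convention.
Insert 4: appended to row 1. P = [[4]].
Insert 5: appended to row 1. P = [[4, 5]].
Insert 7: appended to row 1. P = [[4, 5, 7]].
Insert 1: 1 bumps 4 from row 1; 4 starts row 2. P = [[1, 5, 7], [4]].
Insert 2: 2 bumps 5 from row 1; 5 appends to row 2. P = [[1, 2, 7], [4, 5]].
Insert 3: 3 bumps 7 from row 1; 7 appends to row 2. P = [[1, 2, 3], [4, 5, 7]].
Insert 6: appended to row 1. P = [[1, 2, 3, 6], [4, 5, 7]].

So P = [[1, 2, 3, 6], [4, 5, 7]].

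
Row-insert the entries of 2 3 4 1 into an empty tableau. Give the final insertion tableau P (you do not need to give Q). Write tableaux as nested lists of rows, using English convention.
Insert 2: appended to row 1. P = [[2]].
Insert 3: appended to row 1. P = [[2, 3]].
Insert 4: appended to row 1. P = [[2, 3, 4]].
Insert 1: 1 bumps 2 from row 1; 2 starts row 2. P = [[1, 3, 4], [2]].

So P = [[1, 3, 4], [2]].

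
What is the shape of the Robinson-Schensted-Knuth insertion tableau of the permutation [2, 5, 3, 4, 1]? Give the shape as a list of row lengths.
[3, 1, 1]

RSK row insertion gives P = [[1, 3, 4], [2], [5]], which has shape [3, 1, 1].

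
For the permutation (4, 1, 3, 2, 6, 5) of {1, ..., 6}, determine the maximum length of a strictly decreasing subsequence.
3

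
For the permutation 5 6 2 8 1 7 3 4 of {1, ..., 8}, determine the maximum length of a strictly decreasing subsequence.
3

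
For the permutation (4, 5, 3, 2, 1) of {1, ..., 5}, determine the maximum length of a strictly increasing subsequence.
2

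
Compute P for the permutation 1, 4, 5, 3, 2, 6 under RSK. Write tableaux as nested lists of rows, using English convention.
Insert 1: appended to row 1. P = [[1]].
Insert 4: appended to row 1. P = [[1, 4]].
Insert 5: appended to row 1. P = [[1, 4, 5]].
Insert 3: 3 bumps 4 from row 1; 4 starts row 2. P = [[1, 3, 5], [4]].
Insert 2: 2 bumps 3 from row 1; 3 bumps 4 from row 2; 4 starts row 3. P = [[1, 2, 5], [3], [4]].
Insert 6: appended to row 1. P = [[1, 2, 5, 6], [3], [4]].

So P = [[1, 2, 5, 6], [3], [4]].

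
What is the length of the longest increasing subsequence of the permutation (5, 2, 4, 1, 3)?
2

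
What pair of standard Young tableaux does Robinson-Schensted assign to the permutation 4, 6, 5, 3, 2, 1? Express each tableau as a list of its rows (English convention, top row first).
Insert each entry of the permutation into P by Schensted row insertion, recording in Q the position of each new cell.

Insert 4: appended to row 1. P = [[4]].
Insert 6: appended to row 1. P = [[4, 6]].
Insert 5: 5 bumps 6 from row 1; 6 starts row 2. P = [[4, 5], [6]].
Insert 3: 3 bumps 4 from row 1; 4 bumps 6 from row 2; 6 starts row 3. P = [[3, 5], [4], [6]].
Insert 2: 2 bumps 3 from row 1; 3 bumps 4 from row 2; 4 bumps 6 from row 3; 6 starts row 4. P = [[2, 5], [3], [4], [6]].
Insert 1: 1 bumps 2 from row 1; 2 bumps 3 from row 2; 3 bumps 4 from row 3; 4 bumps 6 from row 4; 6 starts row 5. P = [[1, 5], [2], [3], [4], [6]].

So P = [[1, 5], [2], [3], [4], [6]], Q = [[1, 2], [3], [4], [5], [6]].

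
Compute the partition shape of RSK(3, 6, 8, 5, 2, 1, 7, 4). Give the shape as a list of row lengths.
[3, 2, 2, 1]

Row-insert each entry into an empty tableau.

After inserting 3: P = [[3]].
After inserting 6: P = [[3, 6]].
After inserting 8: P = [[3, 6, 8]].
After inserting 5: P = [[3, 5, 8], [6]].
After inserting 2: P = [[2, 5, 8], [3], [6]].
After inserting 1: P = [[1, 5, 8], [2], [3], [6]].
After inserting 7: P = [[1, 5, 7], [2, 8], [3], [6]].
After inserting 4: P = [[1, 4, 7], [2, 5], [3, 8], [6]].

The final insertion tableau P = [[1, 4, 7], [2, 5], [3, 8], [6]] has shape [3, 2, 2, 1].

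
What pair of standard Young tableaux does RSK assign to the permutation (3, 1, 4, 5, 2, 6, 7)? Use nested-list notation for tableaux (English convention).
Insert each entry of the permutation into P by Schensted row insertion, recording in Q the position of each new cell.

Insert 3: appended to row 1. P = [[3]].
Insert 1: 1 bumps 3 from row 1; 3 starts row 2. P = [[1], [3]].
Insert 4: appended to row 1. P = [[1, 4], [3]].
Insert 5: appended to row 1. P = [[1, 4, 5], [3]].
Insert 2: 2 bumps 4 from row 1; 4 appends to row 2. P = [[1, 2, 5], [3, 4]].
Insert 6: appended to row 1. P = [[1, 2, 5, 6], [3, 4]].
Insert 7: appended to row 1. P = [[1, 2, 5, 6, 7], [3, 4]].

So P = [[1, 2, 5, 6, 7], [3, 4]], Q = [[1, 3, 4, 6, 7], [2, 5]].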